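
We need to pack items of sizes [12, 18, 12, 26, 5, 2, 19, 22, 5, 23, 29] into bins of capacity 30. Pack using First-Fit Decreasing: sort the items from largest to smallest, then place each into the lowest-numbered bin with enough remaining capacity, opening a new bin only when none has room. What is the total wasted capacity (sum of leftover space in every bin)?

37

Sorted descending: 29, 26, 23, 22, 19, 18, 12, 12, 5, 5, 2.
Put 29 in bin 1; 1 remain.
Put 26 in bin 2; 4 remain.
Put 23 in bin 3; 7 remain.
Put 22 in bin 4; 8 remain.
Put 19 in bin 5; 11 remain.
Put 18 in bin 6; 12 remain.
Put 12 in bin 6; 0 remain.
Put 12 in bin 7; 18 remain.
Put 5 in bin 3; 2 remain.
Put 5 in bin 4; 3 remain.
Put 2 in bin 2; 2 remain.
7 bins × 30 = 210; used 173; unused 37.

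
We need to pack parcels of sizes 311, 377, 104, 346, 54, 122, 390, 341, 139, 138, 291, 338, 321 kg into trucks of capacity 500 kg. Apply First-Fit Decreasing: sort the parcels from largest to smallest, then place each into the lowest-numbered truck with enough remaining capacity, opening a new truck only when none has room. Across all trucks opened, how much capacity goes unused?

728

Sorted descending: 390, 377, 346, 341, 338, 321, 311, 291, 139, 138, 122, 104, 54.
truck 1: place 390 kg, 110 kg left
truck 2: place 377 kg, 123 kg left
truck 3: place 346 kg, 154 kg left
truck 4: place 341 kg, 159 kg left
truck 5: place 338 kg, 162 kg left
truck 6: place 321 kg, 179 kg left
truck 7: place 311 kg, 189 kg left
truck 8: place 291 kg, 209 kg left
truck 3: place 139 kg, 15 kg left
truck 4: place 138 kg, 21 kg left
truck 2: place 122 kg, 1 kg left
truck 1: place 104 kg, 6 kg left
truck 5: place 54 kg, 108 kg left
8 trucks × 500 kg = 4000 kg; used 3272 kg; unused 728 kg.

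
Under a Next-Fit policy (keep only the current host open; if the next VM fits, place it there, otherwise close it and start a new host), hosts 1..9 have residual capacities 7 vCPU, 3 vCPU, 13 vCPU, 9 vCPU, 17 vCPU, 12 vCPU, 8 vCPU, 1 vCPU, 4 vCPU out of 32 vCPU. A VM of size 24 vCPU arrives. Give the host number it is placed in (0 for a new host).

0

Next-Fit only looks at host 9, which has 4 vCPU free.
24 vCPU does not fit, so a new host is opened.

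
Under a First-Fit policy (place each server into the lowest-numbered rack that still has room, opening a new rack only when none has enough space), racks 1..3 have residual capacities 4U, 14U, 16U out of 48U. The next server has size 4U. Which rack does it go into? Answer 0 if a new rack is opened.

Racks with room: rack 1 (4U), rack 2 (14U), rack 3 (16U).
The first with room is rack 1.

1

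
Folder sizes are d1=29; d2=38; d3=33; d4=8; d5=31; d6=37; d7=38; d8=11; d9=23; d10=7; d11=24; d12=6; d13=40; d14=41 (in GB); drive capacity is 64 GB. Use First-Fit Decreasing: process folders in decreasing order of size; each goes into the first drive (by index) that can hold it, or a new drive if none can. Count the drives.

7

Sorted descending: 41, 40, 38, 38, 37, 33, 31, 29, 24, 23, 11, 8, 7, 6.
41 GB → drive 1 (remaining 23 GB)
40 GB → drive 2 (remaining 24 GB)
38 GB → drive 3 (remaining 26 GB)
38 GB → drive 4 (remaining 26 GB)
37 GB → drive 5 (remaining 27 GB)
33 GB → drive 6 (remaining 31 GB)
31 GB → drive 6 (remaining 0 GB)
29 GB → drive 7 (remaining 35 GB)
24 GB → drive 2 (remaining 0 GB)
23 GB → drive 1 (remaining 0 GB)
11 GB → drive 3 (remaining 15 GB)
8 GB → drive 3 (remaining 7 GB)
7 GB → drive 3 (remaining 0 GB)
6 GB → drive 4 (remaining 20 GB)
Final drives: [41,23] [40,24] [38,11,8,7] [38,6] [37] [33,31] [29].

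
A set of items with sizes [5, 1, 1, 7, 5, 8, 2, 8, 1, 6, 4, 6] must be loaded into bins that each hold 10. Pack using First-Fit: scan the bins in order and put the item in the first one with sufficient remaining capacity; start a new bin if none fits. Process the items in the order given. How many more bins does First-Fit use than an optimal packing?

1

First-Fit: [5,1,1,2,1] [7] [5,4] [8] [8] [6] [6] → 7 bins.
Total size 54; any packing needs at least ⌈54/10⌉ = 6 bins.
An optimal packing achieves that bound: [8,2] [8,1,1] [7,1] [6,4] [6] [5,5] → 6 bins.
Excess: 7 − 6 = 1.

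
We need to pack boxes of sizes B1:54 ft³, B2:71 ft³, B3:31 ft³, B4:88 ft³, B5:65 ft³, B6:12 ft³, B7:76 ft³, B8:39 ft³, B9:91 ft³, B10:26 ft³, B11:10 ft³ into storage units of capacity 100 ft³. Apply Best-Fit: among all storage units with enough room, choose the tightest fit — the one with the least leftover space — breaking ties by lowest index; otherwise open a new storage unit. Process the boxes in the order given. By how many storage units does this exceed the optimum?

1

Best-Fit: [54,31,10] [71,26] [88,12] [65] [76] [39] [91] → 7 storage units.
Total size 563 ft³; any packing needs at least ⌈563/100⌉ = 6 storage units.
An optimal packing achieves that bound: [91] [88,12] [76,10] [71,26] [65,31] [54,39] → 6 storage units.
Excess: 7 − 6 = 1.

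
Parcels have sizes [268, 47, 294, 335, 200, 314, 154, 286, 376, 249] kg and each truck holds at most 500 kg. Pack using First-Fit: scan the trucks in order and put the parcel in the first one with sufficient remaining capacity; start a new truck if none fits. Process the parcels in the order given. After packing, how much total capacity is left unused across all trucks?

977

268 kg → truck 1 (remaining 232 kg)
47 kg → truck 1 (remaining 185 kg)
294 kg → truck 2 (remaining 206 kg)
335 kg → truck 3 (remaining 165 kg)
200 kg → truck 2 (remaining 6 kg)
314 kg → truck 4 (remaining 186 kg)
154 kg → truck 1 (remaining 31 kg)
286 kg → truck 5 (remaining 214 kg)
376 kg → truck 6 (remaining 124 kg)
249 kg → truck 7 (remaining 251 kg)
7 trucks × 500 kg = 3500 kg; used 2523 kg; unused 977 kg.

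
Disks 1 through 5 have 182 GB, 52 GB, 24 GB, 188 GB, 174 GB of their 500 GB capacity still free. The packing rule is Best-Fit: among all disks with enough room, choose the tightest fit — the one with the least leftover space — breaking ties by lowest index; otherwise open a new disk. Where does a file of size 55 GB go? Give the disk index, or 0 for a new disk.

5

Disks with room: disk 1 (182 GB), disk 4 (188 GB), disk 5 (174 GB).
Tightest fit is disk 5 with 174 GB free.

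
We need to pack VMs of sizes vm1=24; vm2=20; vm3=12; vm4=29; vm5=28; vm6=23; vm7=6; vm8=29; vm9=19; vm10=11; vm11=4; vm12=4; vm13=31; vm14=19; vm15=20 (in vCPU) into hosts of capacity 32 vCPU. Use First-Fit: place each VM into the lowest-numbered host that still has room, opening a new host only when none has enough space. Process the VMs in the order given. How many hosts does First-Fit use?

vm1 (24 vCPU) → host 1 (remaining 8 vCPU)
vm2 (20 vCPU) → host 2 (remaining 12 vCPU)
vm3 (12 vCPU) → host 2 (remaining 0 vCPU)
vm4 (29 vCPU) → host 3 (remaining 3 vCPU)
vm5 (28 vCPU) → host 4 (remaining 4 vCPU)
vm6 (23 vCPU) → host 5 (remaining 9 vCPU)
vm7 (6 vCPU) → host 1 (remaining 2 vCPU)
vm8 (29 vCPU) → host 6 (remaining 3 vCPU)
vm9 (19 vCPU) → host 7 (remaining 13 vCPU)
vm10 (11 vCPU) → host 7 (remaining 2 vCPU)
vm11 (4 vCPU) → host 4 (remaining 0 vCPU)
vm12 (4 vCPU) → host 5 (remaining 5 vCPU)
vm13 (31 vCPU) → host 8 (remaining 1 vCPU)
vm14 (19 vCPU) → host 9 (remaining 13 vCPU)
vm15 (20 vCPU) → host 10 (remaining 12 vCPU)

10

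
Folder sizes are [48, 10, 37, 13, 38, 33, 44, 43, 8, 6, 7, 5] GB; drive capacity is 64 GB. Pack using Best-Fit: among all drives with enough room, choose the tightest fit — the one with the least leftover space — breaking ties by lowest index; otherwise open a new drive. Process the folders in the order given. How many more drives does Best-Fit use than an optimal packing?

0

Best-Fit: [48,10,6] [37,13,8,5] [38] [33] [44,7] [43] → 6 drives.
6 folders exceed 32 GB (half the capacity), and no two of those can share a drive, so at least 6 drives are needed.
So 6 is already optimal.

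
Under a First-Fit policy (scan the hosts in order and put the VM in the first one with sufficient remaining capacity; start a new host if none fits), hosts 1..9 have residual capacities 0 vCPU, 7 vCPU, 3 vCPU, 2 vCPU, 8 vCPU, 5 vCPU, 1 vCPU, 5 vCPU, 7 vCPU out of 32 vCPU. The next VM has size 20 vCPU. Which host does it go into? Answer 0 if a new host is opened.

No host has ≥ 20 vCPU free, so a new host is opened.

0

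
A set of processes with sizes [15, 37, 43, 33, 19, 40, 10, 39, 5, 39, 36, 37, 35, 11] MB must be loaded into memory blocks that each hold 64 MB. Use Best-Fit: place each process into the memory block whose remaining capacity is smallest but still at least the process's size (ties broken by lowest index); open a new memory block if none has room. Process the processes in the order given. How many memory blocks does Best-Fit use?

9

Put 15 MB in memory block 1; 49 MB remain.
Put 37 MB in memory block 1; 12 MB remain.
Put 43 MB in memory block 2; 21 MB remain.
Put 33 MB in memory block 3; 31 MB remain.
Put 19 MB in memory block 2; 2 MB remain.
Put 40 MB in memory block 4; 24 MB remain.
Put 10 MB in memory block 1; 2 MB remain.
Put 39 MB in memory block 5; 25 MB remain.
Put 5 MB in memory block 4; 19 MB remain.
Put 39 MB in memory block 6; 25 MB remain.
Put 36 MB in memory block 7; 28 MB remain.
Put 37 MB in memory block 8; 27 MB remain.
Put 35 MB in memory block 9; 29 MB remain.
Put 11 MB in memory block 4; 8 MB remain.
Final memory blocks: [15,37,10] [43,19] [33] [40,5,11] [39] [39] [36] [37] [35].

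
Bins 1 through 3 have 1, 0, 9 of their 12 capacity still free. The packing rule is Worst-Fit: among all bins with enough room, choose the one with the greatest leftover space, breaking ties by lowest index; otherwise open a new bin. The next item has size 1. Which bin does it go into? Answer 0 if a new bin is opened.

3

Bins with room: bin 1 (1), bin 3 (9).
Most room is bin 3 with 9 free.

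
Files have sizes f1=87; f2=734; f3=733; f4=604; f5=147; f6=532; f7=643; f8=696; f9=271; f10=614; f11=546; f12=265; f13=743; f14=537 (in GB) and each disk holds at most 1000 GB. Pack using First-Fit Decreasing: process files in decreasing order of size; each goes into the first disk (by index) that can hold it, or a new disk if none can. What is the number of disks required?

10 disks

Sorted descending: 743, 734, 733, 696, 643, 614, 604, 546, 537, 532, 271, 265, 147, 87.
743 GB → disk 1 (remaining 257 GB)
734 GB → disk 2 (remaining 266 GB)
733 GB → disk 3 (remaining 267 GB)
696 GB → disk 4 (remaining 304 GB)
643 GB → disk 5 (remaining 357 GB)
614 GB → disk 6 (remaining 386 GB)
604 GB → disk 7 (remaining 396 GB)
546 GB → disk 8 (remaining 454 GB)
537 GB → disk 9 (remaining 463 GB)
532 GB → disk 10 (remaining 468 GB)
271 GB → disk 4 (remaining 33 GB)
265 GB → disk 2 (remaining 1 GB)
147 GB → disk 1 (remaining 110 GB)
87 GB → disk 1 (remaining 23 GB)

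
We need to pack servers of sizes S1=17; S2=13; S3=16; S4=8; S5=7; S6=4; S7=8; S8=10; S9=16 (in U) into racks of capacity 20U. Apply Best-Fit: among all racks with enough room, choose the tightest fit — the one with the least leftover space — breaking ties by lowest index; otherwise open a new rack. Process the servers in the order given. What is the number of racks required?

6

S1 (17U) → rack 1 (remaining 3U)
S2 (13U) → rack 2 (remaining 7U)
S3 (16U) → rack 3 (remaining 4U)
S4 (8U) → rack 4 (remaining 12U)
S5 (7U) → rack 2 (remaining 0U)
S6 (4U) → rack 3 (remaining 0U)
S7 (8U) → rack 4 (remaining 4U)
S8 (10U) → rack 5 (remaining 10U)
S9 (16U) → rack 6 (remaining 4U)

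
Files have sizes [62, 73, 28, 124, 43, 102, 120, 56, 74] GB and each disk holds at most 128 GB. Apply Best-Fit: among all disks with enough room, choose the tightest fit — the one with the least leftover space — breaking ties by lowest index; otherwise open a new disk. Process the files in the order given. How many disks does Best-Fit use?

Put 62 GB in disk 1; 66 GB remain.
Put 73 GB in disk 2; 55 GB remain.
Put 28 GB in disk 2; 27 GB remain.
Put 124 GB in disk 3; 4 GB remain.
Put 43 GB in disk 1; 23 GB remain.
Put 102 GB in disk 4; 26 GB remain.
Put 120 GB in disk 5; 8 GB remain.
Put 56 GB in disk 6; 72 GB remain.
Put 74 GB in disk 7; 54 GB remain.

7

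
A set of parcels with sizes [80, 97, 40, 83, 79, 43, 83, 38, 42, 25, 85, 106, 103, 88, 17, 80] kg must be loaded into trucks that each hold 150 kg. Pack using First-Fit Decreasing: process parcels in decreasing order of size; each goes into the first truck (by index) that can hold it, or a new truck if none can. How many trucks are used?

Sorted descending: 106, 103, 97, 88, 85, 83, 83, 80, 80, 79, 43, 42, 40, 38, 25, 17.
truck 1: place 106 kg, 44 kg left
truck 2: place 103 kg, 47 kg left
truck 3: place 97 kg, 53 kg left
truck 4: place 88 kg, 62 kg left
truck 5: place 85 kg, 65 kg left
truck 6: place 83 kg, 67 kg left
truck 7: place 83 kg, 67 kg left
truck 8: place 80 kg, 70 kg left
truck 9: place 80 kg, 70 kg left
truck 10: place 79 kg, 71 kg left
truck 1: place 43 kg, 1 kg left
truck 2: place 42 kg, 5 kg left
truck 3: place 40 kg, 13 kg left
truck 4: place 38 kg, 24 kg left
truck 5: place 25 kg, 40 kg left
truck 4: place 17 kg, 7 kg left

10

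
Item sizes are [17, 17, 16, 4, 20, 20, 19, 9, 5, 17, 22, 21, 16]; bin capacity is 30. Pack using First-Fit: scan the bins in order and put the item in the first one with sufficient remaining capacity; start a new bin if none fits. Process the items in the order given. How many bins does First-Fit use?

Put 17 in bin 1; 13 remain.
Put 17 in bin 2; 13 remain.
Put 16 in bin 3; 14 remain.
Put 4 in bin 1; 9 remain.
Put 20 in bin 4; 10 remain.
Put 20 in bin 5; 10 remain.
Put 19 in bin 6; 11 remain.
Put 9 in bin 1; 0 remain.
Put 5 in bin 2; 8 remain.
Put 17 in bin 7; 13 remain.
Put 22 in bin 8; 8 remain.
Put 21 in bin 9; 9 remain.
Put 16 in bin 10; 14 remain.
Final bins: [17,4,9] [17,5] [16] [20] [20] [19] [17] [22] [21] [16].

10 bins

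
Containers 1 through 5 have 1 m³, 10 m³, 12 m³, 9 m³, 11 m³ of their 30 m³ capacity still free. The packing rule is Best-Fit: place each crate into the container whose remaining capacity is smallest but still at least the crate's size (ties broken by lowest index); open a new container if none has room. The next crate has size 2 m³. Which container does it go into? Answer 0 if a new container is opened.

Containers with room: container 2 (10 m³), container 3 (12 m³), container 4 (9 m³), container 5 (11 m³).
Tightest fit is container 4 with 9 m³ free.

4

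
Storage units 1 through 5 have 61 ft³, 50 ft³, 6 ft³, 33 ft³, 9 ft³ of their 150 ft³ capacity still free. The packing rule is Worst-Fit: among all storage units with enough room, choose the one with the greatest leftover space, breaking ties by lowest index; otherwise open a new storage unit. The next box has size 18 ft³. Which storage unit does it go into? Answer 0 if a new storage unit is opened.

Storage units with room: storage unit 1 (61 ft³), storage unit 2 (50 ft³), storage unit 4 (33 ft³).
Most room is storage unit 1 with 61 ft³ free.

1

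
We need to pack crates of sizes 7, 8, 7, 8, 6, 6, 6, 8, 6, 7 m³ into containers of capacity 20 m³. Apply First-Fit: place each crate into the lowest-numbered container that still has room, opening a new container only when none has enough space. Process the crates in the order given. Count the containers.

5

Put 7 m³ in container 1; 13 m³ remain.
Put 8 m³ in container 1; 5 m³ remain.
Put 7 m³ in container 2; 13 m³ remain.
Put 8 m³ in container 2; 5 m³ remain.
Put 6 m³ in container 3; 14 m³ remain.
Put 6 m³ in container 3; 8 m³ remain.
Put 6 m³ in container 3; 2 m³ remain.
Put 8 m³ in container 4; 12 m³ remain.
Put 6 m³ in container 4; 6 m³ remain.
Put 7 m³ in container 5; 13 m³ remain.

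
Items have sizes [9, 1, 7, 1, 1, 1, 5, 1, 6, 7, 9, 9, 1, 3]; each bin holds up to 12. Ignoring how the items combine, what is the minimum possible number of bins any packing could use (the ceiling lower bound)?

6

Total size = 9 + 1 + 7 + 1 + 1 + 1 + 5 + 1 + 6 + 7 + 9 + 9 + 1 + 3 = 61.
⌈61 / 12⌉ = 6.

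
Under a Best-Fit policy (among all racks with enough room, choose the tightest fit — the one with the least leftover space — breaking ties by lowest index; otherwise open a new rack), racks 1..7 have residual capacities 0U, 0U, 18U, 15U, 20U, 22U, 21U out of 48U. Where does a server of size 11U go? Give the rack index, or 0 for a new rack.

4

Racks with room: rack 3 (18U), rack 4 (15U), rack 5 (20U), rack 6 (22U), rack 7 (21U).
Tightest fit is rack 4 with 15U free.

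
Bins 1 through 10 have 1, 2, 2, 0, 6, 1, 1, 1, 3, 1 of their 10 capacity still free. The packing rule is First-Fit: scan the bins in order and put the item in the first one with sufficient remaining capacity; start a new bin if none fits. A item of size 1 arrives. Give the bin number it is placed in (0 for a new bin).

Bins with room: bin 1 (1), bin 2 (2), bin 3 (2), bin 5 (6), bin 6 (1), bin 7 (1), bin 8 (1), bin 9 (3), bin 10 (1).
The first with room is bin 1.

1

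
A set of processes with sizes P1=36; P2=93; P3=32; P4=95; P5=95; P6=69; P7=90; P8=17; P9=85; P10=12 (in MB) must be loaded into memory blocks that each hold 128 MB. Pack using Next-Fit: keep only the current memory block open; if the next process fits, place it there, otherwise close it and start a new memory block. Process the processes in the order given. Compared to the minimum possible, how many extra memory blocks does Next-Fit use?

Next-Fit: [36] [93,32] [95] [95] [69] [90,17] [85,12] → 7 memory blocks.
6 processes exceed 64 MB (half the capacity), and no two of those can share a memory block, so at least 6 memory blocks are needed.
An optimal packing achieves that bound: [95,32] [95,17,12] [93] [90,36] [85] [69] → 6 memory blocks.
Excess: 7 − 6 = 1.

1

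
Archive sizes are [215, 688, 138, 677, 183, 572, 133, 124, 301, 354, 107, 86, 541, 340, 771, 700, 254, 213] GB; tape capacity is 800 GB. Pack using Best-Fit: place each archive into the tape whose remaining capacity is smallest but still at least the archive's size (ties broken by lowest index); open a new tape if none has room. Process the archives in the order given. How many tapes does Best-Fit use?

9

tape 1: place 215 GB, 585 GB left
tape 2: place 688 GB, 112 GB left
tape 1: place 138 GB, 447 GB left
tape 3: place 677 GB, 123 GB left
tape 1: place 183 GB, 264 GB left
tape 4: place 572 GB, 228 GB left
tape 4: place 133 GB, 95 GB left
tape 1: place 124 GB, 140 GB left
tape 5: place 301 GB, 499 GB left
tape 5: place 354 GB, 145 GB left
tape 2: place 107 GB, 5 GB left
tape 4: place 86 GB, 9 GB left
tape 6: place 541 GB, 259 GB left
tape 7: place 340 GB, 460 GB left
tape 8: place 771 GB, 29 GB left
tape 9: place 700 GB, 100 GB left
tape 6: place 254 GB, 5 GB left
tape 7: place 213 GB, 247 GB left
Final tapes: [215,138,183,124] [688,107] [677] [572,133,86] [301,354] [541,254] [340,213] [771] [700].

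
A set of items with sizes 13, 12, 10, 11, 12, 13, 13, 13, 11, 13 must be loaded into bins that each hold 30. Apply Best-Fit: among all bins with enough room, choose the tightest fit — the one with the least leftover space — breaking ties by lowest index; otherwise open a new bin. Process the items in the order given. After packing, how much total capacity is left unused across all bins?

29

Put 13 in bin 1; 17 remain.
Put 12 in bin 1; 5 remain.
Put 10 in bin 2; 20 remain.
Put 11 in bin 2; 9 remain.
Put 12 in bin 3; 18 remain.
Put 13 in bin 3; 5 remain.
Put 13 in bin 4; 17 remain.
Put 13 in bin 4; 4 remain.
Put 11 in bin 5; 19 remain.
Put 13 in bin 5; 6 remain.
5 bins × 30 = 150; used 121; unused 29.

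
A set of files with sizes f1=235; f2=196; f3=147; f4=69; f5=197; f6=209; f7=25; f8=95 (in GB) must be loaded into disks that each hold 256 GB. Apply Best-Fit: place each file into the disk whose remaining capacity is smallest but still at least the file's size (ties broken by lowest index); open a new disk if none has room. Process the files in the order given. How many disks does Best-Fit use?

f1 (235 GB) → disk 1 (remaining 21 GB)
f2 (196 GB) → disk 2 (remaining 60 GB)
f3 (147 GB) → disk 3 (remaining 109 GB)
f4 (69 GB) → disk 3 (remaining 40 GB)
f5 (197 GB) → disk 4 (remaining 59 GB)
f6 (209 GB) → disk 5 (remaining 47 GB)
f7 (25 GB) → disk 3 (remaining 15 GB)
f8 (95 GB) → disk 6 (remaining 161 GB)
Final disks: [235] [196] [147,69,25] [197] [209] [95].

6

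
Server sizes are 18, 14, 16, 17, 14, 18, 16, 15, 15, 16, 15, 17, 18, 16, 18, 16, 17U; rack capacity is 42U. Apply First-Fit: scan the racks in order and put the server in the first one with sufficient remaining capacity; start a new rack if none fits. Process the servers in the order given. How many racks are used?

18U → rack 1 (remaining 24U)
14U → rack 1 (remaining 10U)
16U → rack 2 (remaining 26U)
17U → rack 2 (remaining 9U)
14U → rack 3 (remaining 28U)
18U → rack 3 (remaining 10U)
16U → rack 4 (remaining 26U)
15U → rack 4 (remaining 11U)
15U → rack 5 (remaining 27U)
16U → rack 5 (remaining 11U)
15U → rack 6 (remaining 27U)
17U → rack 6 (remaining 10U)
18U → rack 7 (remaining 24U)
16U → rack 7 (remaining 8U)
18U → rack 8 (remaining 24U)
16U → rack 8 (remaining 8U)
17U → rack 9 (remaining 25U)

9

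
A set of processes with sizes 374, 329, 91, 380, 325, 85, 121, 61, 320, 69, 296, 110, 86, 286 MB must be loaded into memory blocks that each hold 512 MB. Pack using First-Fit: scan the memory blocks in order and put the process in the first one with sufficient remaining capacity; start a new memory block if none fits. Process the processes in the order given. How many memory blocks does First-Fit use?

7

374 MB → memory block 1 (remaining 138 MB)
329 MB → memory block 2 (remaining 183 MB)
91 MB → memory block 1 (remaining 47 MB)
380 MB → memory block 3 (remaining 132 MB)
325 MB → memory block 4 (remaining 187 MB)
85 MB → memory block 2 (remaining 98 MB)
121 MB → memory block 3 (remaining 11 MB)
61 MB → memory block 2 (remaining 37 MB)
320 MB → memory block 5 (remaining 192 MB)
69 MB → memory block 4 (remaining 118 MB)
296 MB → memory block 6 (remaining 216 MB)
110 MB → memory block 4 (remaining 8 MB)
86 MB → memory block 5 (remaining 106 MB)
286 MB → memory block 7 (remaining 226 MB)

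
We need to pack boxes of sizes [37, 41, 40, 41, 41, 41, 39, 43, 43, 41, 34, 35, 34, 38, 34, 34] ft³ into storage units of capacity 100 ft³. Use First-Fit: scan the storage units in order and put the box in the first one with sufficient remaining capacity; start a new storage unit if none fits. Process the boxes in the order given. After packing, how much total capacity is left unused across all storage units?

Put 37 ft³ in storage unit 1; 63 ft³ remain.
Put 41 ft³ in storage unit 1; 22 ft³ remain.
Put 40 ft³ in storage unit 2; 60 ft³ remain.
Put 41 ft³ in storage unit 2; 19 ft³ remain.
Put 41 ft³ in storage unit 3; 59 ft³ remain.
Put 41 ft³ in storage unit 3; 18 ft³ remain.
Put 39 ft³ in storage unit 4; 61 ft³ remain.
Put 43 ft³ in storage unit 4; 18 ft³ remain.
Put 43 ft³ in storage unit 5; 57 ft³ remain.
Put 41 ft³ in storage unit 5; 16 ft³ remain.
Put 34 ft³ in storage unit 6; 66 ft³ remain.
Put 35 ft³ in storage unit 6; 31 ft³ remain.
Put 34 ft³ in storage unit 7; 66 ft³ remain.
Put 38 ft³ in storage unit 7; 28 ft³ remain.
Put 34 ft³ in storage unit 8; 66 ft³ remain.
Put 34 ft³ in storage unit 8; 32 ft³ remain.
8 storage units × 100 ft³ = 800 ft³; used 616 ft³; unused 184 ft³.

184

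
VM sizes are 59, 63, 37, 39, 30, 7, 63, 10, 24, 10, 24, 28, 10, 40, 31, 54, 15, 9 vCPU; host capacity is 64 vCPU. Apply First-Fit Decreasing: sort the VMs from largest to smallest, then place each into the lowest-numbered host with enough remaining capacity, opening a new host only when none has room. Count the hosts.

9

Sorted descending: 63, 63, 59, 54, 40, 39, 37, 31, 30, 28, 24, 24, 15, 10, 10, 10, 9, 7.
host 1: place 63 vCPU, 1 vCPU left
host 2: place 63 vCPU, 1 vCPU left
host 3: place 59 vCPU, 5 vCPU left
host 4: place 54 vCPU, 10 vCPU left
host 5: place 40 vCPU, 24 vCPU left
host 6: place 39 vCPU, 25 vCPU left
host 7: place 37 vCPU, 27 vCPU left
host 8: place 31 vCPU, 33 vCPU left
host 8: place 30 vCPU, 3 vCPU left
host 9: place 28 vCPU, 36 vCPU left
host 5: place 24 vCPU, 0 vCPU left
host 6: place 24 vCPU, 1 vCPU left
host 7: place 15 vCPU, 12 vCPU left
host 4: place 10 vCPU, 0 vCPU left
host 7: place 10 vCPU, 2 vCPU left
host 9: place 10 vCPU, 26 vCPU left
host 9: place 9 vCPU, 17 vCPU left
host 9: place 7 vCPU, 10 vCPU left
Final hosts: [63] [63] [59] [54,10] [40,24] [39,24] [37,15,10] [31,30] [28,10,9,7].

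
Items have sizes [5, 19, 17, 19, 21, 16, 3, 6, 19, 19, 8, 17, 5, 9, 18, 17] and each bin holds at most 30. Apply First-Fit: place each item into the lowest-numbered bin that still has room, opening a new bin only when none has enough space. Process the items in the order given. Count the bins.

bin 1: place 5, 25 left
bin 1: place 19, 6 left
bin 2: place 17, 13 left
bin 3: place 19, 11 left
bin 4: place 21, 9 left
bin 5: place 16, 14 left
bin 1: place 3, 3 left
bin 2: place 6, 7 left
bin 6: place 19, 11 left
bin 7: place 19, 11 left
bin 3: place 8, 3 left
bin 8: place 17, 13 left
bin 2: place 5, 2 left
bin 4: place 9, 0 left
bin 9: place 18, 12 left
bin 10: place 17, 13 left

10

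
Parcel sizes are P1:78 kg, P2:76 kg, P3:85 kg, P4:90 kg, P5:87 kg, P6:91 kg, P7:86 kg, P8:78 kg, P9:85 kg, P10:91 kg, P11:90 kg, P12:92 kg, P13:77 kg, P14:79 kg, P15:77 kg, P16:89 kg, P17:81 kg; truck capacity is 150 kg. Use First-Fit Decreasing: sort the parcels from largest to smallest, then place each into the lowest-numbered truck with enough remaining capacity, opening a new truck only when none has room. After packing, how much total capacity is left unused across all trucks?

Sorted descending: 92, 91, 91, 90, 90, 89, 87, 86, 85, 85, 81, 79, 78, 78, 77, 77, 76.
Put 92 kg in truck 1; 58 kg remain.
Put 91 kg in truck 2; 59 kg remain.
Put 91 kg in truck 3; 59 kg remain.
Put 90 kg in truck 4; 60 kg remain.
Put 90 kg in truck 5; 60 kg remain.
Put 89 kg in truck 6; 61 kg remain.
Put 87 kg in truck 7; 63 kg remain.
Put 86 kg in truck 8; 64 kg remain.
Put 85 kg in truck 9; 65 kg remain.
Put 85 kg in truck 10; 65 kg remain.
Put 81 kg in truck 11; 69 kg remain.
Put 79 kg in truck 12; 71 kg remain.
Put 78 kg in truck 13; 72 kg remain.
Put 78 kg in truck 14; 72 kg remain.
Put 77 kg in truck 15; 73 kg remain.
Put 77 kg in truck 16; 73 kg remain.
Put 76 kg in truck 17; 74 kg remain.
17 trucks × 150 kg = 2550 kg; used 1432 kg; unused 1118 kg.

1118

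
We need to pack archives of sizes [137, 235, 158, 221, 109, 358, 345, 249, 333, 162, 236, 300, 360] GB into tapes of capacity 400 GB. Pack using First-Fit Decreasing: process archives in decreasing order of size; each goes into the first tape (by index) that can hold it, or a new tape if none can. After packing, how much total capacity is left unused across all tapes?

Sorted descending: 360, 358, 345, 333, 300, 249, 236, 235, 221, 162, 158, 137, 109.
tape 1: place 360 GB, 40 GB left
tape 2: place 358 GB, 42 GB left
tape 3: place 345 GB, 55 GB left
tape 4: place 333 GB, 67 GB left
tape 5: place 300 GB, 100 GB left
tape 6: place 249 GB, 151 GB left
tape 7: place 236 GB, 164 GB left
tape 8: place 235 GB, 165 GB left
tape 9: place 221 GB, 179 GB left
tape 7: place 162 GB, 2 GB left
tape 8: place 158 GB, 7 GB left
tape 6: place 137 GB, 14 GB left
tape 9: place 109 GB, 70 GB left
9 tapes × 400 GB = 3600 GB; used 3203 GB; unused 397 GB.

397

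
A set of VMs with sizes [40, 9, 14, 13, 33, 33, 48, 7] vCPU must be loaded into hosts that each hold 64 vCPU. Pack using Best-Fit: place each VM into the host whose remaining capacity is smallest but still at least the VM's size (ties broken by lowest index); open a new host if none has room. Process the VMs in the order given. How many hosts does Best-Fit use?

Put 40 vCPU in host 1; 24 vCPU remain.
Put 9 vCPU in host 1; 15 vCPU remain.
Put 14 vCPU in host 1; 1 vCPU remain.
Put 13 vCPU in host 2; 51 vCPU remain.
Put 33 vCPU in host 2; 18 vCPU remain.
Put 33 vCPU in host 3; 31 vCPU remain.
Put 48 vCPU in host 4; 16 vCPU remain.
Put 7 vCPU in host 4; 9 vCPU remain.

4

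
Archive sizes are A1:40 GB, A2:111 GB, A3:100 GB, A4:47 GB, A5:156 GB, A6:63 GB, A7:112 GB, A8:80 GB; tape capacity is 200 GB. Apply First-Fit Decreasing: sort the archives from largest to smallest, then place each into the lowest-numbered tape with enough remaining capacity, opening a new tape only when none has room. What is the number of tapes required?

4 tapes

Sorted descending: 156, 112, 111, 100, 80, 63, 47, 40.
Put 156 GB in tape 1; 44 GB remain.
Put 112 GB in tape 2; 88 GB remain.
Put 111 GB in tape 3; 89 GB remain.
Put 100 GB in tape 4; 100 GB remain.
Put 80 GB in tape 2; 8 GB remain.
Put 63 GB in tape 3; 26 GB remain.
Put 47 GB in tape 4; 53 GB remain.
Put 40 GB in tape 1; 4 GB remain.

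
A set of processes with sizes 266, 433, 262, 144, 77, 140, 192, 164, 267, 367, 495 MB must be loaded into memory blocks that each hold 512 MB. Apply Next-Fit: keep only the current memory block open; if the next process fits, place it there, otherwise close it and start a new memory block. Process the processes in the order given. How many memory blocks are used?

7

memory block 1: place 266 MB, 246 MB left
memory block 2: place 433 MB, 79 MB left
memory block 3: place 262 MB, 250 MB left
memory block 3: place 144 MB, 106 MB left
memory block 3: place 77 MB, 29 MB left
memory block 4: place 140 MB, 372 MB left
memory block 4: place 192 MB, 180 MB left
memory block 4: place 164 MB, 16 MB left
memory block 5: place 267 MB, 245 MB left
memory block 6: place 367 MB, 145 MB left
memory block 7: place 495 MB, 17 MB left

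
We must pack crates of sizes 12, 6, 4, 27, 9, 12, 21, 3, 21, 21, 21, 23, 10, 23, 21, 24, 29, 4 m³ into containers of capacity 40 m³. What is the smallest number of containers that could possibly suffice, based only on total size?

Total size = 12 + 6 + 4 + 27 + 9 + 12 + 21 + 3 + 21 + 21 + 21 + 23 + 10 + 23 + 21 + 24 + 29 + 4 = 291 m³.
⌈291 / 40⌉ = 8.

8 containers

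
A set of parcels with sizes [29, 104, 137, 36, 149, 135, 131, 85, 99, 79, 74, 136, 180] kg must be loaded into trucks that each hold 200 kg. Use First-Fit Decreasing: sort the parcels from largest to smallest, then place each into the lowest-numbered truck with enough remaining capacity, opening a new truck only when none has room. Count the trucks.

9 trucks

Sorted descending: 180, 149, 137, 136, 135, 131, 104, 99, 85, 79, 74, 36, 29.
180 kg → truck 1 (remaining 20 kg)
149 kg → truck 2 (remaining 51 kg)
137 kg → truck 3 (remaining 63 kg)
136 kg → truck 4 (remaining 64 kg)
135 kg → truck 5 (remaining 65 kg)
131 kg → truck 6 (remaining 69 kg)
104 kg → truck 7 (remaining 96 kg)
99 kg → truck 8 (remaining 101 kg)
85 kg → truck 7 (remaining 11 kg)
79 kg → truck 8 (remaining 22 kg)
74 kg → truck 9 (remaining 126 kg)
36 kg → truck 2 (remaining 15 kg)
29 kg → truck 3 (remaining 34 kg)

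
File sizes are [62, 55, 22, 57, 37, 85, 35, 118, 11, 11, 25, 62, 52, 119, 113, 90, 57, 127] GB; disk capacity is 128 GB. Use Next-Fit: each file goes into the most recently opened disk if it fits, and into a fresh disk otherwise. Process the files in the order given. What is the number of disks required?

62 GB → disk 1 (remaining 66 GB)
55 GB → disk 1 (remaining 11 GB)
22 GB → disk 2 (remaining 106 GB)
57 GB → disk 2 (remaining 49 GB)
37 GB → disk 2 (remaining 12 GB)
85 GB → disk 3 (remaining 43 GB)
35 GB → disk 3 (remaining 8 GB)
118 GB → disk 4 (remaining 10 GB)
11 GB → disk 5 (remaining 117 GB)
11 GB → disk 5 (remaining 106 GB)
25 GB → disk 5 (remaining 81 GB)
62 GB → disk 5 (remaining 19 GB)
52 GB → disk 6 (remaining 76 GB)
119 GB → disk 7 (remaining 9 GB)
113 GB → disk 8 (remaining 15 GB)
90 GB → disk 9 (remaining 38 GB)
57 GB → disk 10 (remaining 71 GB)
127 GB → disk 11 (remaining 1 GB)
Final disks: [62,55] [22,57,37] [85,35] [118] [11,11,25,62] [52] [119] [113] [90] [57] [127].

11 disks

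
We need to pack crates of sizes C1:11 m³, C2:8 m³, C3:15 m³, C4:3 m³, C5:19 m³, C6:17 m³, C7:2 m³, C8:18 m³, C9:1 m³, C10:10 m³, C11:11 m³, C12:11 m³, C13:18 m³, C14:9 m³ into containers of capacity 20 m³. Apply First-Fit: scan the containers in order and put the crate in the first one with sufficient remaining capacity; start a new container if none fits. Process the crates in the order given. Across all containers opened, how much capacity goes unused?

C1 (11 m³) → container 1 (remaining 9 m³)
C2 (8 m³) → container 1 (remaining 1 m³)
C3 (15 m³) → container 2 (remaining 5 m³)
C4 (3 m³) → container 2 (remaining 2 m³)
C5 (19 m³) → container 3 (remaining 1 m³)
C6 (17 m³) → container 4 (remaining 3 m³)
C7 (2 m³) → container 2 (remaining 0 m³)
C8 (18 m³) → container 5 (remaining 2 m³)
C9 (1 m³) → container 1 (remaining 0 m³)
C10 (10 m³) → container 6 (remaining 10 m³)
C11 (11 m³) → container 7 (remaining 9 m³)
C12 (11 m³) → container 8 (remaining 9 m³)
C13 (18 m³) → container 9 (remaining 2 m³)
C14 (9 m³) → container 6 (remaining 1 m³)
9 containers × 20 m³ = 180 m³; used 153 m³; unused 27 m³.

27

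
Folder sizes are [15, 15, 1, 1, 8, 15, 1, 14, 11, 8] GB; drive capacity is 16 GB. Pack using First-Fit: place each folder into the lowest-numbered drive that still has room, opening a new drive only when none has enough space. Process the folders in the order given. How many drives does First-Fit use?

Put 15 GB in drive 1; 1 GB remain.
Put 15 GB in drive 2; 1 GB remain.
Put 1 GB in drive 1; 0 GB remain.
Put 1 GB in drive 2; 0 GB remain.
Put 8 GB in drive 3; 8 GB remain.
Put 15 GB in drive 4; 1 GB remain.
Put 1 GB in drive 3; 7 GB remain.
Put 14 GB in drive 5; 2 GB remain.
Put 11 GB in drive 6; 5 GB remain.
Put 8 GB in drive 7; 8 GB remain.
Final drives: [15,1] [15,1] [8,1] [15] [14] [11] [8].

7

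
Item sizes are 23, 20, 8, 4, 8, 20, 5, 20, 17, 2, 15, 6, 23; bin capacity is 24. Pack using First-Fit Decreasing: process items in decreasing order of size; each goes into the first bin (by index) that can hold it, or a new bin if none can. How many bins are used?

8

Sorted descending: 23, 23, 20, 20, 20, 17, 15, 8, 8, 6, 5, 4, 2.
23 → bin 1 (remaining 1)
23 → bin 2 (remaining 1)
20 → bin 3 (remaining 4)
20 → bin 4 (remaining 4)
20 → bin 5 (remaining 4)
17 → bin 6 (remaining 7)
15 → bin 7 (remaining 9)
8 → bin 7 (remaining 1)
8 → bin 8 (remaining 16)
6 → bin 6 (remaining 1)
5 → bin 8 (remaining 11)
4 → bin 3 (remaining 0)
2 → bin 4 (remaining 2)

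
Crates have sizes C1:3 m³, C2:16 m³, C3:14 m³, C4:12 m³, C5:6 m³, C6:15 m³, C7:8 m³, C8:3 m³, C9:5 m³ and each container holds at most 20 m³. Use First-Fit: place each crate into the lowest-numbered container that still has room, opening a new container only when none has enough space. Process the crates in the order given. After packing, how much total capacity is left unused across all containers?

18

C1 (3 m³) → container 1 (remaining 17 m³)
C2 (16 m³) → container 1 (remaining 1 m³)
C3 (14 m³) → container 2 (remaining 6 m³)
C4 (12 m³) → container 3 (remaining 8 m³)
C5 (6 m³) → container 2 (remaining 0 m³)
C6 (15 m³) → container 4 (remaining 5 m³)
C7 (8 m³) → container 3 (remaining 0 m³)
C8 (3 m³) → container 4 (remaining 2 m³)
C9 (5 m³) → container 5 (remaining 15 m³)
5 containers × 20 m³ = 100 m³; used 82 m³; unused 18 m³.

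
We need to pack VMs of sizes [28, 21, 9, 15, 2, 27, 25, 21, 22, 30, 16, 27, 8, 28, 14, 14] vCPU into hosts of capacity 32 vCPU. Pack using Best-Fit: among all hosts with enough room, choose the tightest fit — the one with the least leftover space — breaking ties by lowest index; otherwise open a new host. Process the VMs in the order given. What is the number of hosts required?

28 vCPU → host 1 (remaining 4 vCPU)
21 vCPU → host 2 (remaining 11 vCPU)
9 vCPU → host 2 (remaining 2 vCPU)
15 vCPU → host 3 (remaining 17 vCPU)
2 vCPU → host 2 (remaining 0 vCPU)
27 vCPU → host 4 (remaining 5 vCPU)
25 vCPU → host 5 (remaining 7 vCPU)
21 vCPU → host 6 (remaining 11 vCPU)
22 vCPU → host 7 (remaining 10 vCPU)
30 vCPU → host 8 (remaining 2 vCPU)
16 vCPU → host 3 (remaining 1 vCPU)
27 vCPU → host 9 (remaining 5 vCPU)
8 vCPU → host 7 (remaining 2 vCPU)
28 vCPU → host 10 (remaining 4 vCPU)
14 vCPU → host 11 (remaining 18 vCPU)
14 vCPU → host 11 (remaining 4 vCPU)
Final hosts: [28] [21,9,2] [15,16] [27] [25] [21] [22,8] [30] [27] [28] [14,14].

11 hosts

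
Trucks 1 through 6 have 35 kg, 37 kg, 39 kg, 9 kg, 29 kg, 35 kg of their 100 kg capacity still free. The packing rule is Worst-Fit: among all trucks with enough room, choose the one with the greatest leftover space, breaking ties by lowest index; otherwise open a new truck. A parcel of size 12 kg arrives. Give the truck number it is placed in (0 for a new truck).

Trucks with room: truck 1 (35 kg), truck 2 (37 kg), truck 3 (39 kg), truck 5 (29 kg), truck 6 (35 kg).
Most room is truck 3 with 39 kg free.

3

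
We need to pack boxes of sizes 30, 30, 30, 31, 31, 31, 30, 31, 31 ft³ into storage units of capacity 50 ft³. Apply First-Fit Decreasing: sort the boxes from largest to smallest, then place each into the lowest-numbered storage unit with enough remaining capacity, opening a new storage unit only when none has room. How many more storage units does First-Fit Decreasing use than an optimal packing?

First-Fit Decreasing: [31] [31] [31] [31] [31] [30] [30] [30] [30] → 9 storage units.
9 boxes exceed 25 ft³ (half the capacity), and no two of those can share a storage unit, so at least 9 storage units are needed.
So 9 is already optimal.

0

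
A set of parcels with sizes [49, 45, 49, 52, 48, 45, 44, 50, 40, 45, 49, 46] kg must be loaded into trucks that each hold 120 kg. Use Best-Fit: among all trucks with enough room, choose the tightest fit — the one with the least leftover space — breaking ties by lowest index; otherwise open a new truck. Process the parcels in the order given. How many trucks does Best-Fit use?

truck 1: place 49 kg, 71 kg left
truck 1: place 45 kg, 26 kg left
truck 2: place 49 kg, 71 kg left
truck 2: place 52 kg, 19 kg left
truck 3: place 48 kg, 72 kg left
truck 3: place 45 kg, 27 kg left
truck 4: place 44 kg, 76 kg left
truck 4: place 50 kg, 26 kg left
truck 5: place 40 kg, 80 kg left
truck 5: place 45 kg, 35 kg left
truck 6: place 49 kg, 71 kg left
truck 6: place 46 kg, 25 kg left
Final trucks: [49,45] [49,52] [48,45] [44,50] [40,45] [49,46].

6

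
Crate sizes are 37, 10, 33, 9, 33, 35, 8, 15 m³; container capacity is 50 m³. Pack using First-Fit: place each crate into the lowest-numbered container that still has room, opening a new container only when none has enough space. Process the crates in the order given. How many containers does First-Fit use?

4

Put 37 m³ in container 1; 13 m³ remain.
Put 10 m³ in container 1; 3 m³ remain.
Put 33 m³ in container 2; 17 m³ remain.
Put 9 m³ in container 2; 8 m³ remain.
Put 33 m³ in container 3; 17 m³ remain.
Put 35 m³ in container 4; 15 m³ remain.
Put 8 m³ in container 2; 0 m³ remain.
Put 15 m³ in container 3; 2 m³ remain.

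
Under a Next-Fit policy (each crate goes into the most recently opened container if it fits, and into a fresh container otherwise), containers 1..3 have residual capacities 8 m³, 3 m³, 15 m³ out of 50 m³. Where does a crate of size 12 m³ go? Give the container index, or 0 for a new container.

Next-Fit only looks at container 3, which has 15 m³ free.
12 m³ fits there.

3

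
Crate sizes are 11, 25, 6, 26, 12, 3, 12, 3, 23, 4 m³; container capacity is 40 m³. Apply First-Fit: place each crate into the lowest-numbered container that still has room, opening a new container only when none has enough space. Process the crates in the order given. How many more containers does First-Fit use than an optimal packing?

0

First-Fit: [11,25,3] [6,26,3,4] [12,12] [23] → 4 containers.
Total size 125 m³; any packing needs at least ⌈125/40⌉ = 4 containers.
So 4 is already optimal.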